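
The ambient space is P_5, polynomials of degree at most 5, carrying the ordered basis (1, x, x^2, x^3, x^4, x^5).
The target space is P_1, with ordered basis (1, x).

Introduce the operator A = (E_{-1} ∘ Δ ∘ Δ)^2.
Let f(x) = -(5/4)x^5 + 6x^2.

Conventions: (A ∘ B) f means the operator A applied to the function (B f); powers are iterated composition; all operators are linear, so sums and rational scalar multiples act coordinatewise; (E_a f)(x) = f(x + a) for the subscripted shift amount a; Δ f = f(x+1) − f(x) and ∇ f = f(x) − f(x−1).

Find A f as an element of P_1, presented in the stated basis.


Δ f = -(25/4)x^4 - (25/2)x^3 - (25/2)x^2 + (23/4)x + 19/4
Δ Δ f = -25x^3 - 75x^2 - (175/2)x - 51/2
E_{-1} Δ Δ f = -25x^3 - (25/2)x + 12
Δ (E_{-1} ∘ Δ ∘ Δ) f = -75x^2 - 75x - 75/2
Δ Δ (E_{-1} ∘ Δ ∘ Δ) f = -150x - 150
E_{-1} Δ Δ (E_{-1} ∘ Δ ∘ Δ) f = -150x

the image equals g(x) = -150x


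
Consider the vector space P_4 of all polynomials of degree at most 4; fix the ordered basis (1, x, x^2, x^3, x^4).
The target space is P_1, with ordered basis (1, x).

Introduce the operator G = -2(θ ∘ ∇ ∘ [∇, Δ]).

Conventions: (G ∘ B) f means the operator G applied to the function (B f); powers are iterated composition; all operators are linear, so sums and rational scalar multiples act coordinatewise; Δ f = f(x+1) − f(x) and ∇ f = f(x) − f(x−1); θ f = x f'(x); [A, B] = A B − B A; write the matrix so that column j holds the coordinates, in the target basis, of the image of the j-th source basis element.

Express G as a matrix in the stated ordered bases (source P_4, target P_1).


image of 1: 0
image of x: 0
image of x^2: 0
image of x^3: 0
image of x^4: 0
each image's coordinates form column j of the matrix

the matrix is [[0, 0, 0, 0, 0]; [0, 0, 0, 0, 0]] (rows listed top to bottom)


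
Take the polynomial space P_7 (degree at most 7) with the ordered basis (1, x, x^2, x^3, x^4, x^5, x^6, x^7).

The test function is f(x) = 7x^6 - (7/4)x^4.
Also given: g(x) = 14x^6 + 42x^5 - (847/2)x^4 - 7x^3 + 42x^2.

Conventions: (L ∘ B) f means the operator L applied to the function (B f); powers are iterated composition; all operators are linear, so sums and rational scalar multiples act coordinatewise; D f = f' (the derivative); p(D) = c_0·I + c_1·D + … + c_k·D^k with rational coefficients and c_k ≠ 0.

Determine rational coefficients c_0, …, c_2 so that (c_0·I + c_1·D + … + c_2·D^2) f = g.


D^0 f = 7x^6 - (7/4)x^4
D^1 f = 42x^5 - 7x^3
D^2 f = 210x^4 - 21x^2
matching coefficients of g against c_0 f + c_1 Df + … from the top degree down determines the c_i
solution: c_0 = 2, c_1 = 1, c_2 = -2

c_0 = 2, c_1 = 1, c_2 = -2


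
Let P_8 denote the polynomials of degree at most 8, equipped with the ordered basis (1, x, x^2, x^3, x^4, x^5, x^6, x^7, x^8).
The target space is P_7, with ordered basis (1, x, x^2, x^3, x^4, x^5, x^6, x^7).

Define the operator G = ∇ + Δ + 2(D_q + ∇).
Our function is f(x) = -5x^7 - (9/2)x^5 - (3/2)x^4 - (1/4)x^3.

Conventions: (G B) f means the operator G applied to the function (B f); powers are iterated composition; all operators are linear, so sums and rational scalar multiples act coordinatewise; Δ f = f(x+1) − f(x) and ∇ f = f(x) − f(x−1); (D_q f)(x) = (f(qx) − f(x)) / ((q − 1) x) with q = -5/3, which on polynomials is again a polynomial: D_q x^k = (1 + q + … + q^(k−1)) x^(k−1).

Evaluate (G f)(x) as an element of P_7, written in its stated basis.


∇ f = -35x^6 + 105x^5 - (395/2)x^4 + 214x^3 - (567/4)x^2 + (209/4)x - 33/4
Δ f = -35x^6 - 105x^5 - (395/2)x^4 - 226x^3 - (639/4)x^2 - (257/4)x - 45/4
D_q f = -(50195/729)x^6 - (421/18)x^4 + (34/9)x^3 - (19/36)x^2
∇ f = -35x^6 + 105x^5 - (395/2)x^4 + 214x^3 - (567/4)x^2 + (209/4)x - 33/4
(D_q + ∇) f = -(75710/729)x^6 + 105x^5 - (1988/9)x^4 + (1960/9)x^3 - (2561/18)x^2 + (209/4)x - 33/4
(2(D_q + ∇)) f = -(151420/729)x^6 + 210x^5 - (3976/9)x^4 + (3920/9)x^3 - (2561/9)x^2 + (209/2)x - 33/2
(∇ + Δ + 2(D_q + ∇)) f = -(202450/729)x^6 + 210x^5 - (7531/9)x^4 + (3812/9)x^3 - (10549/18)x^2 + (185/2)x - 36

the result is g(x) = -(202450/729)x^6 + 210x^5 - (7531/9)x^4 + (3812/9)x^3 - (10549/18)x^2 + (185/2)x - 36


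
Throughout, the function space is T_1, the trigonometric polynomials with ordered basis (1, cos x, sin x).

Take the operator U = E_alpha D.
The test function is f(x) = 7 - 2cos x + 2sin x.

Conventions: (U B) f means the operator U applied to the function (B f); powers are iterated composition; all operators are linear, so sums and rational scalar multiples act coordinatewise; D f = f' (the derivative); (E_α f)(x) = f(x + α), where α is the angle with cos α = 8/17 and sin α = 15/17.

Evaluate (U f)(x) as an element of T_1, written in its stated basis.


D f = 2cos x + 2sin x
E_alpha D f = (46/17)cos x - (14/17)sin x

the image equals g(x) = (46/17)cos x - (14/17)sin x


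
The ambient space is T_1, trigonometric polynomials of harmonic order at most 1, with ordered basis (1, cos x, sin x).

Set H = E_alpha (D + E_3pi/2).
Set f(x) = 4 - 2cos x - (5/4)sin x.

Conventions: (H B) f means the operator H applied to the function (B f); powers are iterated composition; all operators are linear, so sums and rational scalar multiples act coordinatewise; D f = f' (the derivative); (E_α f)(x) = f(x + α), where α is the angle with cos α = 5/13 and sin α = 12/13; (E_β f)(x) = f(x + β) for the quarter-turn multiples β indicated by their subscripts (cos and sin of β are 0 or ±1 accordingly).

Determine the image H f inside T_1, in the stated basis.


D f = -(5/4)cos x + 2sin x
E_3pi/2 f = 4 + (5/4)cos x - 2sin x
(D + E_3pi/2) f = 4
E_alpha (D + E_3pi/2) f = 4

the result is g(x) = 4


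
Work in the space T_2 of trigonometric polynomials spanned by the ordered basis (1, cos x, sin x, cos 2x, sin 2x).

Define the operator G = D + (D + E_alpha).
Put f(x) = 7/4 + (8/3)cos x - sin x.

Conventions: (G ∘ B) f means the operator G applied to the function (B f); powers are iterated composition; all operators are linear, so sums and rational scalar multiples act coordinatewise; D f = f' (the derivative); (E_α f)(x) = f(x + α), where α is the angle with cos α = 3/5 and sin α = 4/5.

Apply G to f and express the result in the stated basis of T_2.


D f = -cos x - (8/3)sin x
D f = -cos x - (8/3)sin x
E_alpha f = 7/4 + (4/5)cos x - (41/15)sin x
(D + E_alpha) f = 7/4 - (1/5)cos x - (27/5)sin x
(D + (D + E_alpha)) f = 7/4 - (6/5)cos x - (121/15)sin x

g(x) = 7/4 - (6/5)cos x - (121/15)sin x


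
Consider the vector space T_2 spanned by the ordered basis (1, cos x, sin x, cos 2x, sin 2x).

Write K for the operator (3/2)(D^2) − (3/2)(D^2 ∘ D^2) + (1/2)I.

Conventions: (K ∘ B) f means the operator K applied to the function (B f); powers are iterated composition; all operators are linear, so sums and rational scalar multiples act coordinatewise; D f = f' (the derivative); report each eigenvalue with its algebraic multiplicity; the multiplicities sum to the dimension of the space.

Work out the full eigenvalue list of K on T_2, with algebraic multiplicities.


λ = -59/2 (multiplicity 2), λ = -5/2 (multiplicity 2), λ = 1/2 (multiplicity 1)

image of 1: 1/2
image of cos x: -(5/2)cos x
image of sin x: -(5/2)sin x
image of cos 2x: -(59/2)cos 2x
image of sin 2x: -(59/2)sin 2x
the matrix is diagonal; its diagonal is (1/2, -5/2, -5/2, -59/2, -59/2)
for a triangular matrix the eigenvalues are the diagonal entries, with algebraic multiplicity their repetition count


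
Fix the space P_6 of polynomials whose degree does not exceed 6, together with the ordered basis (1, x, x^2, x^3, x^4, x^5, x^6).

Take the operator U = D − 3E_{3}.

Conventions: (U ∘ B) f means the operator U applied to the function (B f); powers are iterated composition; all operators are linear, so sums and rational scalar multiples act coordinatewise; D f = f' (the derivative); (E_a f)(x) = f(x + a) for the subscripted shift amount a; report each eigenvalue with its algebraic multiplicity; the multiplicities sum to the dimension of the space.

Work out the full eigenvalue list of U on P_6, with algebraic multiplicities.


λ = -3 (multiplicity 7)

image of 1: -3
image of x: -3x - 8
image of x^2: -3x^2 - 16x - 27
image of x^3: -3x^3 - 24x^2 - 81x - 81
image of x^4: -3x^4 - 32x^3 - 162x^2 - 324x - 243
image of x^5: -3x^5 - 40x^4 - 270x^3 - 810x^2 - 1215x - 729
image of x^6: -3x^6 - 48x^5 - 405x^4 - 1620x^3 - 3645x^2 - 4374x - 2187
the matrix is upper triangular; its diagonal is (-3, -3, -3, -3, -3, -3, -3)
for a triangular matrix the eigenvalues are the diagonal entries, with algebraic multiplicity their repetition count


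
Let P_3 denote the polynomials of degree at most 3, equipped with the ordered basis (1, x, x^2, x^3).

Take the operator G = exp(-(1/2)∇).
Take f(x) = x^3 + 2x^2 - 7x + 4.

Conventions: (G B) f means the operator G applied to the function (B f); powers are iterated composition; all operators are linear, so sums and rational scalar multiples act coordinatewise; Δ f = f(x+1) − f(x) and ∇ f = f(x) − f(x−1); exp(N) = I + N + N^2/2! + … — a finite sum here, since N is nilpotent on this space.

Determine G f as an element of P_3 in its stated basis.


g(x) = x^3 + (1/2)x^2 - (27/4)x + 61/8

order-1 term: -(3/2)x^2 - (1/2)x + 4
order-2 term: (3/4)x - 1/4
order-3 term: -1/8
the series for exp(-(1/2)∇) f terminates at order 3
exp(-(1/2)∇) f = x^3 + (1/2)x^2 - (27/4)x + 61/8


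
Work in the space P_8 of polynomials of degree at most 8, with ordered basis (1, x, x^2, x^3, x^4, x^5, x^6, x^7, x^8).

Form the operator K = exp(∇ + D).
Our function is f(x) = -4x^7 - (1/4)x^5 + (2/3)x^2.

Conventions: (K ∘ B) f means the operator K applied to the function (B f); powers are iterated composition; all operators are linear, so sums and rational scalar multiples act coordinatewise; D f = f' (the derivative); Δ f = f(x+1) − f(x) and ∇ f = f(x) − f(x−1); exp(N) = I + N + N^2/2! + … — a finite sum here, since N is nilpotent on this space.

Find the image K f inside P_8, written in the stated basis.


the result is g(x) = -4x^7 - 56x^6 - (1009/4)x^5 - (845/2)x^4 - (575/2)x^3 - (1553/6)x^2 - (839/6)x + 69/4

order-1 term: -56x^6 + 84x^5 - (285/2)x^4 + (285/2)x^3 - (173/2)x^2 + (383/12)x - 59/12
order-2 term: -336x^5 + 840x^4 - 1550x^3 + 1695x^2 - (4199/4)x + 863/3
order-3 term: -1120x^4 + 3360x^3 - 5900x^2 + 5490x - 4347/2
order-4 term: -2240x^3 + 6720x^2 - 9540x + 5340
order-5 term: -2688x^2 + 6720x - 5608
order-6 term: -1792x + 2688
order-7 term: -512
the series for exp(∇ + D) f terminates at order 7
exp(∇ + D) f = -4x^7 - 56x^6 - (1009/4)x^5 - (845/2)x^4 - (575/2)x^3 - (1553/6)x^2 - (839/6)x + 69/4


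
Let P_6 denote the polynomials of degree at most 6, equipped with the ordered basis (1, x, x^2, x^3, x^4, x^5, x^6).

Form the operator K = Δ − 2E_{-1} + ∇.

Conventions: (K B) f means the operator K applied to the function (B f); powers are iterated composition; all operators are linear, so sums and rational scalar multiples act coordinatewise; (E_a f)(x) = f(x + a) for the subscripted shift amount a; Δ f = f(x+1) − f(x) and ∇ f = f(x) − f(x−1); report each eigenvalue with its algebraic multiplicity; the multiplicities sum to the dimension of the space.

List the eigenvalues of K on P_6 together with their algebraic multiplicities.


λ = -2 (multiplicity 7)

image of 1: -2
image of x: -2x + 4
image of x^2: -2x^2 + 8x - 2
image of x^3: -2x^3 + 12x^2 - 6x + 4
image of x^4: -2x^4 + 16x^3 - 12x^2 + 16x - 2
image of x^5: -2x^5 + 20x^4 - 20x^3 + 40x^2 - 10x + 4
image of x^6: -2x^6 + 24x^5 - 30x^4 + 80x^3 - 30x^2 + 24x - 2
the matrix is upper triangular; its diagonal is (-2, -2, -2, -2, -2, -2, -2)
for a triangular matrix the eigenvalues are the diagonal entries, with algebraic multiplicity their repetition count


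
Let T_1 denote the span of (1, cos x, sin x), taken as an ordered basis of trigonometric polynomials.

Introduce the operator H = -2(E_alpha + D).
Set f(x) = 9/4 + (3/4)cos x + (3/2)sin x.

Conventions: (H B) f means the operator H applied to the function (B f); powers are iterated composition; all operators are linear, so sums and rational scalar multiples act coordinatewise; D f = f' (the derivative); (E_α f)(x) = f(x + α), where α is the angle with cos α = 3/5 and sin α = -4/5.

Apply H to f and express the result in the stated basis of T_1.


E_alpha f = 9/4 - (3/4)cos x + (3/2)sin x
D f = (3/2)cos x - (3/4)sin x
(E_alpha + D) f = 9/4 + (3/4)cos x + (3/4)sin x
(-2(E_alpha + D)) f = -9/2 - (3/2)cos x - (3/2)sin x

the image equals g(x) = -9/2 - (3/2)cos x - (3/2)sin x


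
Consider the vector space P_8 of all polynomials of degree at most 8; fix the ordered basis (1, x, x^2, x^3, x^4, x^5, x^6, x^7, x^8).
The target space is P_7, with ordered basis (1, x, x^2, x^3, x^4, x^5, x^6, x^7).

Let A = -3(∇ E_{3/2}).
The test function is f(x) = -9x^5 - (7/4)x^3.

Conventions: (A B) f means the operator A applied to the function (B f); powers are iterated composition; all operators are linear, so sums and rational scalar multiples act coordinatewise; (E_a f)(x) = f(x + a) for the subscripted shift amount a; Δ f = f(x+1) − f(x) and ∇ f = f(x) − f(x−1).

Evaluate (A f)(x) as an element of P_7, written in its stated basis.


E_{3/2} f = -9x^5 - (135/2)x^4 - (817/4)x^3 - (2493/8)x^2 - (1917/8)x - 297/4
∇ E_{3/2} f = -45x^4 - 180x^3 - (1191/4)x^2 - (471/2)x - 295/4
(-3(∇ E_{3/2})) f = 135x^4 + 540x^3 + (3573/4)x^2 + (1413/2)x + 885/4

the result is g(x) = 135x^4 + 540x^3 + (3573/4)x^2 + (1413/2)x + 885/4


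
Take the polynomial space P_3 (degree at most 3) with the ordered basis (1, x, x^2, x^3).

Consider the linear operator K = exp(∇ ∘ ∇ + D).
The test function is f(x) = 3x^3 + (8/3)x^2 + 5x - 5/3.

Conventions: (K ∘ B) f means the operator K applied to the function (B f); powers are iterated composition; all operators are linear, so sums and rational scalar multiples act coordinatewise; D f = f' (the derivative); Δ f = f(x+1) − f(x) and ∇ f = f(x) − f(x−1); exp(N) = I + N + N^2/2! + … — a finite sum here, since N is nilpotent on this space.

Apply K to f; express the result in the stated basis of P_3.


the image equals g(x) = 3x^3 + (35/3)x^2 + (112/3)x + 43/3

order-1 term: 9x^2 + (70/3)x - 23/3
order-2 term: 9x + 62/3
order-3 term: 3
the series for exp(∇ ∘ ∇ + D) f terminates at order 3
exp(∇ ∘ ∇ + D) f = 3x^3 + (35/3)x^2 + (112/3)x + 43/3


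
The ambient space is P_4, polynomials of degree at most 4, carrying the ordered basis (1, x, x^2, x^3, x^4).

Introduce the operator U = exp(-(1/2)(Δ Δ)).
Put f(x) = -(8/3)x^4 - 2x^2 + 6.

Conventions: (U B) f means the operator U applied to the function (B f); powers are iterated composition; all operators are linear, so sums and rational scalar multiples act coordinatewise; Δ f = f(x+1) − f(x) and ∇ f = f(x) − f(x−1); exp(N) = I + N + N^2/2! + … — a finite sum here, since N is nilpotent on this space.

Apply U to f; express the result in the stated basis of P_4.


the result is g(x) = -(8/3)x^4 + 14x^2 + 32x + 56/3

order-1 term: 16x^2 + 32x + 62/3
order-2 term: -8
the series for exp(-(1/2)(Δ Δ)) f terminates at order 2
exp(-(1/2)(Δ Δ)) f = -(8/3)x^4 + 14x^2 + 32x + 56/3


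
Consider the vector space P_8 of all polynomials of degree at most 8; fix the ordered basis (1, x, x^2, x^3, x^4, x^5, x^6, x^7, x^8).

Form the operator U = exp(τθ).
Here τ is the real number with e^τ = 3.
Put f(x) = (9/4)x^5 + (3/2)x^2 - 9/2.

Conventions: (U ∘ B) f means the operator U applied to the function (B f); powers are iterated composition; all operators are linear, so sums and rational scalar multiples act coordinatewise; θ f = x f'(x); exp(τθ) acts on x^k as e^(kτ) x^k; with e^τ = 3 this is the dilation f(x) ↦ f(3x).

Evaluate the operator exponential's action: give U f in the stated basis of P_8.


exp(τθ) x^k = e^(kτ) x^k; with e^τ = 3 this sends x^k to 3^k x^k
x^2 ↦ 9 x^2
x^5 ↦ 243 x^5
applying this coordinatewise to f: exp(τθ) f = (2187/4)x^5 + (27/2)x^2 - 9/2

the result is g(x) = (2187/4)x^5 + (27/2)x^2 - 9/2


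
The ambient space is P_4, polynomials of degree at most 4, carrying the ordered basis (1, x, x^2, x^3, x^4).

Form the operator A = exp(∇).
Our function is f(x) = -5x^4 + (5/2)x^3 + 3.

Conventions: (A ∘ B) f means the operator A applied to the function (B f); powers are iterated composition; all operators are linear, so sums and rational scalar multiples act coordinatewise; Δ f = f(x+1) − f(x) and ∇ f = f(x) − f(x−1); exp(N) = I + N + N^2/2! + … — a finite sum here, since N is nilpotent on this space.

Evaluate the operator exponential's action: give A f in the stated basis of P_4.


g(x) = -5x^4 - (35/2)x^3 + (15/2)x^2 + 20x - 9/2

order-1 term: -20x^3 + (75/2)x^2 - (55/2)x + 15/2
order-2 term: -30x^2 + (135/2)x - 85/2
order-3 term: -20x + 65/2
order-4 term: -5
the series for exp(∇) f terminates at order 4
exp(∇) f = -5x^4 - (35/2)x^3 + (15/2)x^2 + 20x - 9/2


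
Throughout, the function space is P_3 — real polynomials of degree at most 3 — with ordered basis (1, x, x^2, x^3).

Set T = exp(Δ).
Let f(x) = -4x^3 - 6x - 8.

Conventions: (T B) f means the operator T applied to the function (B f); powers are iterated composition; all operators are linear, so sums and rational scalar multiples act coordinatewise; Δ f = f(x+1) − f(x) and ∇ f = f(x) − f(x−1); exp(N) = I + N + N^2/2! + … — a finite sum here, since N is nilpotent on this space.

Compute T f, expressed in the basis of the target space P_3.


order-1 term: -12x^2 - 12x - 10
order-2 term: -12x - 12
order-3 term: -4
the series for exp(Δ) f terminates at order 3
exp(Δ) f = -4x^3 - 12x^2 - 30x - 34

the result is g(x) = -4x^3 - 12x^2 - 30x - 34


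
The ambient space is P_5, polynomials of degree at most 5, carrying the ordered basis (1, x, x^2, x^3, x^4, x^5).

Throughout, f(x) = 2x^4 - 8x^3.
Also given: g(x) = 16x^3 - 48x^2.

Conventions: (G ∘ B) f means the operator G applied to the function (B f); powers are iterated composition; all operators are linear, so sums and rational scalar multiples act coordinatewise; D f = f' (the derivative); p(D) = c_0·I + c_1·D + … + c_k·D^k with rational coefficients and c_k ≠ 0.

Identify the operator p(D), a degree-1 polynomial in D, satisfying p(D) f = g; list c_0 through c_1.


D^0 f = 2x^4 - 8x^3
D^1 f = 8x^3 - 24x^2
matching coefficients of g against c_0 f + c_1 Df + … from the top degree down determines the c_i
solution: c_0 = 0, c_1 = 2

c_0 = 0, c_1 = 2


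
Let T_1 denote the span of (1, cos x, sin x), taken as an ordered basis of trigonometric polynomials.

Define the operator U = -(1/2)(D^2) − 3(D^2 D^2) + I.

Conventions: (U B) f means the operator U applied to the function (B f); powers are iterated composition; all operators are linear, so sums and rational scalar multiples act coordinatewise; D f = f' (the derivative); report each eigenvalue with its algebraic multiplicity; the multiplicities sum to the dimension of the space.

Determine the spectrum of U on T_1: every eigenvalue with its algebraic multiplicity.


λ = -3/2 (multiplicity 2), λ = 1 (multiplicity 1)

image of 1: 1
image of cos x: -(3/2)cos x
image of sin x: -(3/2)sin x
the matrix is diagonal; its diagonal is (1, -3/2, -3/2)
for a triangular matrix the eigenvalues are the diagonal entries, with algebraic multiplicity their repetition count


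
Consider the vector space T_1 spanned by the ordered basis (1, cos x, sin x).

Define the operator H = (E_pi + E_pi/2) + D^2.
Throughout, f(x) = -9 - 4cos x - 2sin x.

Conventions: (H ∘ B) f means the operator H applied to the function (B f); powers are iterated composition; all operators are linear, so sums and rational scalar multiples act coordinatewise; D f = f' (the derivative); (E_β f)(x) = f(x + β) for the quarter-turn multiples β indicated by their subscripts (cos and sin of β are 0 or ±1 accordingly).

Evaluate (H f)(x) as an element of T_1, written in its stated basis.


the image equals g(x) = -18 + 6cos x + 8sin x

E_pi f = -9 + 4cos x + 2sin x
E_pi/2 f = -9 - 2cos x + 4sin x
(E_pi + E_pi/2) f = -18 + 2cos x + 6sin x
D f = -2cos x + 4sin x
D D f = 4cos x + 2sin x
((E_pi + E_pi/2) + D^2) f = -18 + 6cos x + 8sin x


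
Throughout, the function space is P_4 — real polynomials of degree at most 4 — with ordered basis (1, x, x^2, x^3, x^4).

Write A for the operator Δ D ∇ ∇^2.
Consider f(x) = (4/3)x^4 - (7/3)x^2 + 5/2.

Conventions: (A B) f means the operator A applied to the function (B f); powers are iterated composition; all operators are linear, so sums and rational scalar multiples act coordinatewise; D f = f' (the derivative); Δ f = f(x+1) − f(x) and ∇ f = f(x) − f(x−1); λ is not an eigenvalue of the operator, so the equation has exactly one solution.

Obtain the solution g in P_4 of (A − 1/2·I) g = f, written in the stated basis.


the result is g(x) = -(8/3)x^4 + (14/3)x^2 - 5

write g with unknown coordinates in the stated basis and equate coefficients in (A − 1/2·I) g = f
solving from the highest basis element down gives g = -(8/3)x^4 + (14/3)x^2 - 5
check: A g = 0
so A g − 1/2·g = (4/3)x^4 - (7/3)x^2 + 5/2 = f ✓


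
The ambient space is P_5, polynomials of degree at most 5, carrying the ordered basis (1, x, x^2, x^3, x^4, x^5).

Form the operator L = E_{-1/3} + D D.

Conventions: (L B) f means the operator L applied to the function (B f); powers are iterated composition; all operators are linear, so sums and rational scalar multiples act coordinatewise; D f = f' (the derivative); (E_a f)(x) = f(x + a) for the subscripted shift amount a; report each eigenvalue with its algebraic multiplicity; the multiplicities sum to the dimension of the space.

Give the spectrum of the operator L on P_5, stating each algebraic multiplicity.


image of 1: 1
image of x: x - 1/3
image of x^2: x^2 - (2/3)x + 19/9
image of x^3: x^3 - x^2 + (19/3)x - 1/27
image of x^4: x^4 - (4/3)x^3 + (38/3)x^2 - (4/27)x + 1/81
image of x^5: x^5 - (5/3)x^4 + (190/9)x^3 - (10/27)x^2 + (5/81)x - 1/243
the matrix is upper triangular; its diagonal is (1, 1, 1, 1, 1, 1)
for a triangular matrix the eigenvalues are the diagonal entries, with algebraic multiplicity their repetition count

λ = 1 (multiplicity 6)


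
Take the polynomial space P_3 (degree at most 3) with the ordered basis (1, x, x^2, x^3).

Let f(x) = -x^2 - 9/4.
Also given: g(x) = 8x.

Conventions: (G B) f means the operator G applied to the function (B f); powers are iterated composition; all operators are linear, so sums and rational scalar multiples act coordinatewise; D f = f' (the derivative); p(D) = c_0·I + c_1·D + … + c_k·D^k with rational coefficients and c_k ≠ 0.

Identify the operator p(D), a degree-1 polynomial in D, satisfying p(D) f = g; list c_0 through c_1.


p(D) = -4·D, i.e. c_0 = 0, c_1 = -4

D^0 f = -x^2 - 9/4
D^1 f = -2x
matching coefficients of g against c_0 f + c_1 Df + … from the top degree down determines the c_i
solution: c_0 = 0, c_1 = -4


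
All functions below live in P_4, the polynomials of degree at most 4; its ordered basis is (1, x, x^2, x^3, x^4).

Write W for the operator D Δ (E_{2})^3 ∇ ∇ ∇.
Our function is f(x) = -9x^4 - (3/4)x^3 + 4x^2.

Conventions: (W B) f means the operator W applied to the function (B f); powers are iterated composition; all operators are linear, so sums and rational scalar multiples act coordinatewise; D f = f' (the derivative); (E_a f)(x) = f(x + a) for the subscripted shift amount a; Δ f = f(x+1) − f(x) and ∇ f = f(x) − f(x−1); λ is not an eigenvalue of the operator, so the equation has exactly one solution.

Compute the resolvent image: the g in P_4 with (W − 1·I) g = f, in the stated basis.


write g with unknown coordinates in the stated basis and equate coefficients in (W − 1·I) g = f
solving from the highest basis element down gives g = 9x^4 + (3/4)x^3 - 4x^2
check: W g = 0
so W g − 1·g = -9x^4 - (3/4)x^3 + 4x^2 = f ✓

g(x) = 9x^4 + (3/4)x^3 - 4x^2


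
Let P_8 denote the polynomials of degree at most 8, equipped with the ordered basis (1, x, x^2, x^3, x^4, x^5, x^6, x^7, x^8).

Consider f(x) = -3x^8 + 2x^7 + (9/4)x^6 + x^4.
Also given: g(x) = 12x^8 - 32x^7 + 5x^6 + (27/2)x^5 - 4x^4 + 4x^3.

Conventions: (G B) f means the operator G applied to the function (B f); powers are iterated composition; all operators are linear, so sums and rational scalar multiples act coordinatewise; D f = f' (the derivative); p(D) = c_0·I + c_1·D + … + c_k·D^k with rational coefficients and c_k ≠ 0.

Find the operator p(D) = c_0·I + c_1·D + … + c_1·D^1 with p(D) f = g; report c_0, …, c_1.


D^0 f = -3x^8 + 2x^7 + (9/4)x^6 + x^4
D^1 f = -24x^7 + 14x^6 + (27/2)x^5 + 4x^3
matching coefficients of g against c_0 f + c_1 Df + … from the top degree down determines the c_i
solution: c_0 = -4, c_1 = 1

p(D) = -4·I + D, i.e. c_0 = -4, c_1 = 1


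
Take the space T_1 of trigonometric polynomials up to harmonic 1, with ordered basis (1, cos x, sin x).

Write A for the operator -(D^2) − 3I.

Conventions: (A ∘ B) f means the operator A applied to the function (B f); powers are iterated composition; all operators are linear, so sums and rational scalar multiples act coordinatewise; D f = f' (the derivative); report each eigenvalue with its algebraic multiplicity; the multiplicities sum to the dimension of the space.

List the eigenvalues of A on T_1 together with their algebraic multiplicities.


λ = -3 (multiplicity 1), λ = -2 (multiplicity 2)

image of 1: -3
image of cos x: -2cos x
image of sin x: -2sin x
the matrix is diagonal; its diagonal is (-3, -2, -2)
for a triangular matrix the eigenvalues are the diagonal entries, with algebraic multiplicity their repetition count


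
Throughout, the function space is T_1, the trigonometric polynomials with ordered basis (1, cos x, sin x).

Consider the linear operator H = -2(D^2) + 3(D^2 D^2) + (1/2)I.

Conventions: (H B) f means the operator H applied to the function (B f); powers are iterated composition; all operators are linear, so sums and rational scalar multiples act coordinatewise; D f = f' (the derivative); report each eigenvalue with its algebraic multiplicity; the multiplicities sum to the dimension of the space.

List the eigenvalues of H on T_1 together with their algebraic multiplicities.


λ = 1/2 (multiplicity 1), λ = 11/2 (multiplicity 2)

image of 1: 1/2
image of cos x: (11/2)cos x
image of sin x: (11/2)sin x
the matrix is diagonal; its diagonal is (1/2, 11/2, 11/2)
for a triangular matrix the eigenvalues are the diagonal entries, with algebraic multiplicity their repetition count


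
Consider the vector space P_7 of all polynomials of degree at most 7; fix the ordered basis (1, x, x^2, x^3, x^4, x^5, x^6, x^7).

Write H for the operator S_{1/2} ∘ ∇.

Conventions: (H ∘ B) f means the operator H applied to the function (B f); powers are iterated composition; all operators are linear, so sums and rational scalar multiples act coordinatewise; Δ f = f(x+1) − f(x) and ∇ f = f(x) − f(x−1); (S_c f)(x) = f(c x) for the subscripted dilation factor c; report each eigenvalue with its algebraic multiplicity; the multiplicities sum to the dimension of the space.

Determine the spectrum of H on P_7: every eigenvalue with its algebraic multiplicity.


λ = 0 (multiplicity 8)

image of 1: 0
image of x: 1
image of x^2: x - 1
image of x^3: (3/4)x^2 - (3/2)x + 1
image of x^4: (1/2)x^3 - (3/2)x^2 + 2x - 1
image of x^5: (5/16)x^4 - (5/4)x^3 + (5/2)x^2 - (5/2)x + 1
image of x^6: (3/16)x^5 - (15/16)x^4 + (5/2)x^3 - (15/4)x^2 + 3x - 1
image of x^7: (7/64)x^6 - (21/32)x^5 + (35/16)x^4 - (35/8)x^3 + (21/4)x^2 - (7/2)x + 1
the matrix is upper triangular; its diagonal is (0, 0, 0, 0, 0, 0, 0, 0)
for a triangular matrix the eigenvalues are the diagonal entries, with algebraic multiplicity their repetition count


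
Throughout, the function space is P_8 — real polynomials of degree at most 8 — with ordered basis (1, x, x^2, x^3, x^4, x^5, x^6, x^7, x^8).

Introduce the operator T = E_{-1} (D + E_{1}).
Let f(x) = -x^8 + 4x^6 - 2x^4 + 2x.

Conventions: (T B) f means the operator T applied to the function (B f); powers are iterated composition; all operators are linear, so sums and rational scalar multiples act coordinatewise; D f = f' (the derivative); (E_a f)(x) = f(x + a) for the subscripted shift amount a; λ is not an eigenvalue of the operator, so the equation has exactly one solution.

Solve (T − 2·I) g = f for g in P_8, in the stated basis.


the result is g(x) = x^8 + 8x^7 - 4x^6 - 192x^5 - 278x^4 + 1648x^3 + 3432x^2 - 2922x - 4618

write g with unknown coordinates in the stated basis and equate coefficients in (T − 2·I) g = f
solving from the highest basis element down gives g = x^8 + 8x^7 - 4x^6 - 192x^5 - 278x^4 + 1648x^3 + 3432x^2 - 2922x - 4618
check: T g = x^8 + 16x^7 - 4x^6 - 384x^5 - 558x^4 + 3296x^3 + 6864x^2 - 5842x - 9236
so T g − 2·g = -x^8 + 4x^6 - 2x^4 + 2x = f ✓


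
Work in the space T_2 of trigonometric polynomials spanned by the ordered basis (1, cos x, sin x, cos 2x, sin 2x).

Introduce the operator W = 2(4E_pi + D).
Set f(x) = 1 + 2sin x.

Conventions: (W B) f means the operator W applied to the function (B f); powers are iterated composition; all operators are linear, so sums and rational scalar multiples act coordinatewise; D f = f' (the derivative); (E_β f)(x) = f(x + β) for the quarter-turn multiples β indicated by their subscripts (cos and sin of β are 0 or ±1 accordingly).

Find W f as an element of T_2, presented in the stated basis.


the result is g(x) = 8 + 4cos x - 16sin x

E_pi f = 1 - 2sin x
(4E_pi) f = 4 - 8sin x
D f = 2cos x
(4E_pi + D) f = 4 + 2cos x - 8sin x
(2(4E_pi + D)) f = 8 + 4cos x - 16sin x


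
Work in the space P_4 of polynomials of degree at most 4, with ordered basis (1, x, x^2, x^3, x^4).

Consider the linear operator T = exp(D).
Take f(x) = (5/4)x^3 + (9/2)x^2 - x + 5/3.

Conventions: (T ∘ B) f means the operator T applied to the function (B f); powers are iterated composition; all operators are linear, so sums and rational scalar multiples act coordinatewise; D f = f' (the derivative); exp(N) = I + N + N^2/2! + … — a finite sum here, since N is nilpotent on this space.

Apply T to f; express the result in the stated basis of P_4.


order-1 term: (15/4)x^2 + 9x - 1
order-2 term: (15/4)x + 9/2
order-3 term: 5/4
the series for exp(D) f terminates at order 3
exp(D) f = (5/4)x^3 + (33/4)x^2 + (47/4)x + 77/12

the image equals g(x) = (5/4)x^3 + (33/4)x^2 + (47/4)x + 77/12


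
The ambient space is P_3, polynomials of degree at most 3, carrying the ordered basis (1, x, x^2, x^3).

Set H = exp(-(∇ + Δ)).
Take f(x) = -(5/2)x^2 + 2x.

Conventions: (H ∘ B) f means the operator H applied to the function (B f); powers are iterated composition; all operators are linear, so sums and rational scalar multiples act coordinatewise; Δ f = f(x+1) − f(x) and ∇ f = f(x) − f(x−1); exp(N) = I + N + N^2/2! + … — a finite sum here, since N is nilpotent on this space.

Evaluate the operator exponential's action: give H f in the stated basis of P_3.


order-1 term: 10x - 4
order-2 term: -10
the series for exp(-(∇ + Δ)) f terminates at order 2
exp(-(∇ + Δ)) f = -(5/2)x^2 + 12x - 14

the image equals g(x) = -(5/2)x^2 + 12x - 14


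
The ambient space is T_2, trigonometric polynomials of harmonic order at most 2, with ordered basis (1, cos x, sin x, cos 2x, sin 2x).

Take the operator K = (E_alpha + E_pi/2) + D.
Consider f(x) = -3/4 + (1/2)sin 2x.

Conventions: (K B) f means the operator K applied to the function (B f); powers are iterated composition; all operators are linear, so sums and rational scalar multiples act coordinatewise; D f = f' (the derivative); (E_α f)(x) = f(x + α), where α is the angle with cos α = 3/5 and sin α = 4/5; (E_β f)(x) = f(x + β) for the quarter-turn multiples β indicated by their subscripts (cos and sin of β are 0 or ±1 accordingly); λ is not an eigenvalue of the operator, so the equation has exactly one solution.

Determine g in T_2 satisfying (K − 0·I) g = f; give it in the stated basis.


write g with unknown coordinates in the stated basis and equate coefficients in (K − 0·I) g = f
solving from the highest basis element down gives g = -3/8 - (37/260)cos 2x - (4/65)sin 2x
check: K g = -3/4 + (1/2)sin 2x
so K g − 0·g = -3/4 + (1/2)sin 2x = f ✓

the image equals g(x) = -3/8 - (37/260)cos 2x - (4/65)sin 2x


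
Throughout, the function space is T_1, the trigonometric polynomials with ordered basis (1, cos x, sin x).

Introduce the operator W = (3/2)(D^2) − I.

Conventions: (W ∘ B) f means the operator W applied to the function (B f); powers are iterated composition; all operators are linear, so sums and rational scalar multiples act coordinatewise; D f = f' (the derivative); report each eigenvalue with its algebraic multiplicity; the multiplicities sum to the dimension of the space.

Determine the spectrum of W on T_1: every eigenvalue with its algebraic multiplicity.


λ = -5/2 (multiplicity 2), λ = -1 (multiplicity 1)

image of 1: -1
image of cos x: -(5/2)cos x
image of sin x: -(5/2)sin x
the matrix is diagonal; its diagonal is (-1, -5/2, -5/2)
for a triangular matrix the eigenvalues are the diagonal entries, with algebraic multiplicity their repetition count


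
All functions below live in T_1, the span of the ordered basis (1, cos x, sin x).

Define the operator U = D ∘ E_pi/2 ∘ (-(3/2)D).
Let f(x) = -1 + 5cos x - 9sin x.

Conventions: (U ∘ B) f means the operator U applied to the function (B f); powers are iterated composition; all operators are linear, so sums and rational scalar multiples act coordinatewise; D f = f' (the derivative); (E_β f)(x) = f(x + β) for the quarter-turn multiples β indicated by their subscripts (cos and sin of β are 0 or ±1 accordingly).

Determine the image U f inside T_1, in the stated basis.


g(x) = -(27/2)cos x - (15/2)sin x

D f = -9cos x - 5sin x
(-(3/2)D) f = (27/2)cos x + (15/2)sin x
E_pi/2 (-(3/2)D) f = (15/2)cos x - (27/2)sin x
D E_pi/2 (-(3/2)D) f = -(27/2)cos x - (15/2)sin x


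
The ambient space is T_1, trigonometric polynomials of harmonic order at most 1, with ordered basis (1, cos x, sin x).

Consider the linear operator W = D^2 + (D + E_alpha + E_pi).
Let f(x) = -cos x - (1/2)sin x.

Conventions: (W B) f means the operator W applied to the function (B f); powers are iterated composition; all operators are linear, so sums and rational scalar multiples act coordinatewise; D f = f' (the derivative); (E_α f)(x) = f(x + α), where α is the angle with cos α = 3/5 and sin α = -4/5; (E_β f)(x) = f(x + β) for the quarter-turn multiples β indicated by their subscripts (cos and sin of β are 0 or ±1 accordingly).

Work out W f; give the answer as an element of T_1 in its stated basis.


g(x) = (13/10)cos x + (9/10)sin x

D f = -(1/2)cos x + sin x
D D f = cos x + (1/2)sin x
D f = -(1/2)cos x + sin x
E_alpha f = -(1/5)cos x - (11/10)sin x
E_pi f = cos x + (1/2)sin x
(D + E_alpha + E_pi) f = (3/10)cos x + (2/5)sin x
(D^2 + (D + E_alpha + E_pi)) f = (13/10)cos x + (9/10)sin x


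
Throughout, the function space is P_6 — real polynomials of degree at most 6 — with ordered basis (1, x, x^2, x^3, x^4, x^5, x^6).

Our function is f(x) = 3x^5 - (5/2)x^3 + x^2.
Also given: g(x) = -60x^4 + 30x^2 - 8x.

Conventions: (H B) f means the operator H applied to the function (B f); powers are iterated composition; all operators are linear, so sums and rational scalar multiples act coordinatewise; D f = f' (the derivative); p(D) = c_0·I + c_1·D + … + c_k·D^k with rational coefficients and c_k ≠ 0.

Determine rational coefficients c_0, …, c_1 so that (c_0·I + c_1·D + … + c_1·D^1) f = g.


c_0 = 0, c_1 = -4

D^0 f = 3x^5 - (5/2)x^3 + x^2
D^1 f = 15x^4 - (15/2)x^2 + 2x
matching coefficients of g against c_0 f + c_1 Df + … from the top degree down determines the c_i
solution: c_0 = 0, c_1 = -4


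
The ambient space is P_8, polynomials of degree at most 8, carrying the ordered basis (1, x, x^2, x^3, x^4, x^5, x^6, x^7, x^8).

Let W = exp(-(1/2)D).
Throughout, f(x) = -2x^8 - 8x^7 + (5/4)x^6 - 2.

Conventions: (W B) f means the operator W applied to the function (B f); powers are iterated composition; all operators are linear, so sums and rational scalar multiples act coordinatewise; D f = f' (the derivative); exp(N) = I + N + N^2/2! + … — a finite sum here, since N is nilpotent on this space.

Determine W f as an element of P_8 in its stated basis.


order-1 term: 8x^7 + 28x^6 - (15/4)x^5
order-2 term: -14x^6 - 42x^5 + (75/16)x^4
order-3 term: 14x^5 + 35x^4 - (25/8)x^3
order-4 term: -(35/4)x^4 - (35/2)x^3 + (75/64)x^2
order-5 term: (7/2)x^3 + (21/4)x^2 - (15/64)x
order-6 term: -(7/8)x^2 - (7/8)x + 5/256
order-7 term: (1/8)x + 1/16
order-8 term: -1/128
the series for exp(-(1/2)D) f terminates at order 8
exp(-(1/2)D) f = -2x^8 + (61/4)x^6 - (127/4)x^5 + (495/16)x^4 - (137/8)x^3 + (355/64)x^2 - (63/64)x - 493/256

g(x) = -2x^8 + (61/4)x^6 - (127/4)x^5 + (495/16)x^4 - (137/8)x^3 + (355/64)x^2 - (63/64)x - 493/256


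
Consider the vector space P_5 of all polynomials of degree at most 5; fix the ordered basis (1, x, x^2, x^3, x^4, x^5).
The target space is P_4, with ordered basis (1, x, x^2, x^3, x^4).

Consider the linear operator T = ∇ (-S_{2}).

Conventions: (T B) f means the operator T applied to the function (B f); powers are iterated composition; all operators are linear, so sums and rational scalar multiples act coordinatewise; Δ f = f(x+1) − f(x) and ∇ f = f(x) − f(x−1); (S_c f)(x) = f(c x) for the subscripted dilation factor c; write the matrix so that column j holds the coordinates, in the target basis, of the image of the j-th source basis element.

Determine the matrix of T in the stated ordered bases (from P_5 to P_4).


the matrix is [[0, -2, 4, -8, 16, -32]; [0, 0, -8, 24, -64, 160]; [0, 0, 0, -24, 96, -320]; [0, 0, 0, 0, -64, 320]; [0, 0, 0, 0, 0, -160]] (rows listed top to bottom)

image of 1: 0
image of x: -2
image of x^2: -8x + 4
image of x^3: -24x^2 + 24x - 8
image of x^4: -64x^3 + 96x^2 - 64x + 16
image of x^5: -160x^4 + 320x^3 - 320x^2 + 160x - 32
each image's coordinates form column j of the matrix


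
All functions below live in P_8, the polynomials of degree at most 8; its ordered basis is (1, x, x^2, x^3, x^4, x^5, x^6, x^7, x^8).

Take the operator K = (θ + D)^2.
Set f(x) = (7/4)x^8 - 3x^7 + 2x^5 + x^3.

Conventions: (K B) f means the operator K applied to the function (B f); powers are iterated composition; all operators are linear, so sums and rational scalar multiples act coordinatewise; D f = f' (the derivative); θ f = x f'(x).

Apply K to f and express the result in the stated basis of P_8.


g(x) = 112x^8 + 63x^7 - 175x^6 - 76x^5 + 90x^4 + 49x^3 + 15x^2 + 6x

θ f = 14x^8 - 21x^7 + 10x^5 + 3x^3
D f = 14x^7 - 21x^6 + 10x^4 + 3x^2
(θ + D) f = 14x^8 - 7x^7 - 21x^6 + 10x^5 + 10x^4 + 3x^3 + 3x^2
θ (θ + D) f = 112x^8 - 49x^7 - 126x^6 + 50x^5 + 40x^4 + 9x^3 + 6x^2
D (θ + D) f = 112x^7 - 49x^6 - 126x^5 + 50x^4 + 40x^3 + 9x^2 + 6x
(θ + D) (θ + D) f = 112x^8 + 63x^7 - 175x^6 - 76x^5 + 90x^4 + 49x^3 + 15x^2 + 6x


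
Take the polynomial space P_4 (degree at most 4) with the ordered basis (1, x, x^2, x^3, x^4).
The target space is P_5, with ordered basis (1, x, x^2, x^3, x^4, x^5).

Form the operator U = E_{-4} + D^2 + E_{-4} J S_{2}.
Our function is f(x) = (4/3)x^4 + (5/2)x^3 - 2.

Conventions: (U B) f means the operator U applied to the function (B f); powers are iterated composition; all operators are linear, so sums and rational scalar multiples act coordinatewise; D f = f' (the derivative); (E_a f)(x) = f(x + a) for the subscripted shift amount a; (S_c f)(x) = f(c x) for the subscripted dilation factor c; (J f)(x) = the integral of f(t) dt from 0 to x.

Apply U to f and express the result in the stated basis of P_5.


the image equals g(x) = (64/15)x^5 - 79x^4 + (3503/6)x^3 - (6410/3)x^2 + 3973x - 43526/15

E_{-4} f = (4/3)x^4 - (113/6)x^3 + 98x^2 - (664/3)x + 538/3
D f = (16/3)x^3 + (15/2)x^2
D D f = 16x^2 + 15x
S_{2} f = (64/3)x^4 + 20x^3 - 2
J S_{2} f = (64/15)x^5 + 5x^4 - 2x
E_{-4} J S_{2} f = (64/15)x^5 - (241/3)x^4 + (1808/3)x^3 - (6752/3)x^2 + (12538/3)x - 46216/15
(E_{-4} + D^2 + E_{-4} J S_{2}) f = (64/15)x^5 - 79x^4 + (3503/6)x^3 - (6410/3)x^2 + 3973x - 43526/15
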